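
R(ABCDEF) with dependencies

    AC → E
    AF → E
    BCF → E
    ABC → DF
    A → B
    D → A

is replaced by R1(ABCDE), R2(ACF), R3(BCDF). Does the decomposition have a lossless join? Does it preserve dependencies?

Lossless test (chase): Rows 1 and 2 agree on AC; apply AC→E and equate their E entries. Rows 1 and 2 agree on A; apply A→B and equate their B entries. Rows 1 and 3 agree on D; apply D→A and equate their A entries. Rows 1 and 3 agree on AC; apply AC→E and equate their E entries. Rows 1 and 2 agree on ABC; apply ABC→DF and equate their DF entries. Row 1 is now all distinguished symbols — the join is lossless.
Dependency preservation: the restricted closure of {AF} across the fragments never reaches {E}, so AF → E cannot be enforced without a join — not preserved.

lossless but not dependency-preserving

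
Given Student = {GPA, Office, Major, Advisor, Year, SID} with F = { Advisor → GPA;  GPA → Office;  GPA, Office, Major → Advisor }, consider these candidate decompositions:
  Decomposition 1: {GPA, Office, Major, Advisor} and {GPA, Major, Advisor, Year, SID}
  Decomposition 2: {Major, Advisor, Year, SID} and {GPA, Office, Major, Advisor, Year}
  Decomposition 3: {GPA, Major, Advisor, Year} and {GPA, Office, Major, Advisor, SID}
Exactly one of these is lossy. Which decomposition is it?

Decomposition 3

Decomposition 1: common = {GPA, Major, Advisor}, closure = {GPA, Office, Major, Advisor} → lossless.
Decomposition 2: common = {Major, Advisor, Year}, closure = {GPA, Office, Major, Advisor, Year} → lossless.
Decomposition 3: common = {GPA, Major, Advisor}, closure = {GPA, Office, Major, Advisor} → lossy.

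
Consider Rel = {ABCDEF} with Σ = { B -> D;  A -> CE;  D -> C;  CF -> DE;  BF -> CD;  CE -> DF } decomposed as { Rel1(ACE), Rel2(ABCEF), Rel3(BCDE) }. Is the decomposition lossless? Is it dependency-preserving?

Lossless test (chase): Rows 2 and 3 agree on B; apply B→D and equate their D entries. Rows 1 and 2 agree on CE; apply CE→DF and equate their DF entries. Rows 1 and 3 agree on CE; apply CE→DF and equate their DF entries. Row 2 is now all distinguished symbols — the join is lossless.
Dependency preservation: CF → DE; BF → CD; CE → DF are not contained in any single fragment, but the restricted closure of each left-hand side across the fragments still reaches the right-hand side; the remaining FDs each lie inside some fragment. All dependencies are preserved.

lossless and dependency-preserving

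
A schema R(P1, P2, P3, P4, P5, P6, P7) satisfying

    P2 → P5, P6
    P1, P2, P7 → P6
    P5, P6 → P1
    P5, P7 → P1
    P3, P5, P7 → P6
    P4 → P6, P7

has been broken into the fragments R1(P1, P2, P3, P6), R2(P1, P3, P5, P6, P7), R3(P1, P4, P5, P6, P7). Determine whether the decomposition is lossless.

Chase test. Columns are P1, P2, P3, P4, P5, P6, P7; row i has aⱼ where attribute j ∈ Ri, else bᵢⱼ.
Initial tableau (one row per fragment):
  row 1: a1 a2 a3 b14 b15 a6 b17
  row 2: a1 b22 a3 b24 a5 a6 a7
  row 3: a1 b32 b33 a4 a5 a6 a7
No row becomes fully distinguished — the join is lossy.

No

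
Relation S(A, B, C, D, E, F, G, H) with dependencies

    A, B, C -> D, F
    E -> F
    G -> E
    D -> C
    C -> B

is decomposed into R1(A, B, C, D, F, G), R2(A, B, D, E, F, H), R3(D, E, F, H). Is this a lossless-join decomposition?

Chase test. Columns are A, B, C, D, E, F, G, H; row i has aⱼ where attribute j ∈ Ri, else bᵢⱼ.
Initial tableau (one row per fragment):
  row 1: a1 a2 a3 a4 b15 a6 a7 b18
  row 2: a1 a2 b23 a4 a5 a6 b27 a8
  row 3: b31 b32 b33 a4 a5 a6 b37 a8
Rows 1 and 2 agree on D; apply D→C and equate their C entries.
Rows 1 and 3 agree on D; apply D→C and equate their C entries.
Rows 1 and 3 agree on C; apply C→B and equate their B entries.
No row becomes fully distinguished — the join is lossy.

No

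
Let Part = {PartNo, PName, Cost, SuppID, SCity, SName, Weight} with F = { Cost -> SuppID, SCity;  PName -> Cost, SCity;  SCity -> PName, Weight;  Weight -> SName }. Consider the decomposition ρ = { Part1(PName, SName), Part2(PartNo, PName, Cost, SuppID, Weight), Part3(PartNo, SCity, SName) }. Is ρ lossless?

Chase test. Columns are PartNo, PName, Cost, SuppID, SCity, SName, Weight; row i has aⱼ where attribute j ∈ Parti, else bᵢⱼ.
Initial tableau (one row per fragment):
  row 1: b11 a2 b13 b14 b15 a6 b17
  row 2: a1 a2 a3 a4 b25 b26 a7
  row 3: a1 b32 b33 b34 a5 a6 b37
Rows 1 and 2 agree on PName; apply PName→Cost, SCity and equate their Cost, SCity entries.
Rows 1 and 2 agree on SCity; apply SCity→PName, Weight and equate their PName, Weight entries.
Rows 1 and 2 agree on Weight; apply Weight→SName and equate their SName entries.
Rows 1 and 2 agree on Cost; apply Cost→SuppID, SCity and equate their SuppID, SCity entries.
No row becomes fully distinguished — the join is lossy.

No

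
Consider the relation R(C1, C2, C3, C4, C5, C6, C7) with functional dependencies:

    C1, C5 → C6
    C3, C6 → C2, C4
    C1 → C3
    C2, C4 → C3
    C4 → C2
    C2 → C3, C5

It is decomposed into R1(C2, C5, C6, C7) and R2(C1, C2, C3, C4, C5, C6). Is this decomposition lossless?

No

Common attributes: R1 ∩ R2 = {C2, C5, C6}.
Closure of {C2, C5, C6}: C2 → C3, C5 applies, adding C3; C3, C6 → C2, C4 applies, adding C4. So (C2, C5, C6)⁺ = {C2, C3, C4, C5, C6}.
The closure contains neither all of R1 = {C2, C5, C6, C7} nor all of R2 = {C1, C2, C3, C4, C5, C6}, so the common attributes are not a superkey of either fragment. The join is lossy.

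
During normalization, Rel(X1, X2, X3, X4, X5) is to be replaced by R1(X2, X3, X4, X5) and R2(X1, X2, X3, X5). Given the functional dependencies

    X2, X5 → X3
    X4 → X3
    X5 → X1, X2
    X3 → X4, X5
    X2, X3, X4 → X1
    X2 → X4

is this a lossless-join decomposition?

Yes

Common attributes: R1 ∩ R2 = {X2, X3, X5}.
Closure of {X2, X3, X5}: X5 → X1, X2 applies, adding X1; X3 → X4, X5 applies, adding X4. So (X2, X3, X5)⁺ = {X1, X2, X3, X4, X5}.
This closure contains every attribute of R1, so R1 ∩ R2 → R1. The join is lossless.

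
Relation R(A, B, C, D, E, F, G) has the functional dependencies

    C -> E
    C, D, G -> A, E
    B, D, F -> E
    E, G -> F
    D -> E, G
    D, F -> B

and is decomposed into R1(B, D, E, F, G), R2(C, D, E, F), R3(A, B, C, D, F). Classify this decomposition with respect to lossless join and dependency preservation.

Lossless test (chase): Rows 2 and 3 agree on C; apply C→E and equate their E entries. Rows 1 and 2 agree on D; apply D→E, G and equate their E, G entries. Rows 1 and 3 agree on D; apply D→E, G and equate their E, G entries. Rows 1 and 2 agree on D, F; apply D, F→B and equate their B entries. Rows 2 and 3 agree on C, D, G; apply C, D, G→A, E and equate their A, E entries. Row 2 is now all distinguished symbols — the join is lossless.
Dependency preservation: C, D, G → A, E is not contained in any single fragment, but the restricted closure of its left-hand side across the fragments still reaches the right-hand side; the remaining FDs each lie inside some fragment. All dependencies are preserved.

lossless and dependency-preserving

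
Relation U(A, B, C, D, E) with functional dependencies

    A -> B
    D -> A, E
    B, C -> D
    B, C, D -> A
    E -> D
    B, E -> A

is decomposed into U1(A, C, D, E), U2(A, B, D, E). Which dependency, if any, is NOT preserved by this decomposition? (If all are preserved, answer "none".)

B, C -> D

Check B, C → D: no single fragment contains all of {B, C, D}, and the restricted closure of {B, C} across the fragments never reaches {D}.
A → B is preserved.
D → A, E is preserved.
B, C, D → A is preserved.
E → D is preserved.
B, E → A is preserved.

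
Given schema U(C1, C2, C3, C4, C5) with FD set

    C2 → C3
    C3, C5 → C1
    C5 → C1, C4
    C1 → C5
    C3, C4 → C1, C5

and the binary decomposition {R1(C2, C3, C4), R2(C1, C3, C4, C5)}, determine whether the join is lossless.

Common attributes: R1 ∩ R2 = {C3, C4}.
Closure of {C3, C4}: C3, C4 → C1, C5 applies, adding C1, C5. So (C3, C4)⁺ = {C1, C3, C4, C5}.
This closure contains every attribute of R2, so R1 ∩ R2 → R2. The join is lossless.

Yes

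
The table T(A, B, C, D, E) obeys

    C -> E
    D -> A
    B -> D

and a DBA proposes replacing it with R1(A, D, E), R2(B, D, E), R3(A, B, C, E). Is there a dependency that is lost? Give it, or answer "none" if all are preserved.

C → E lies within R3.
D → A lies within R1.
B → D lies within R2.
Every dependency is enforceable on the fragments, so the decomposition is dependency-preserving.

none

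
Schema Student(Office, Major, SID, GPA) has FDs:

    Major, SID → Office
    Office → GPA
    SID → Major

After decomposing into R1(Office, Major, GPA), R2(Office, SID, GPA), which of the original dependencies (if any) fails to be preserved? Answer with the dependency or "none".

Check SID → Major: no single fragment contains all of {Major, SID}, and the restricted closure of {SID} across the fragments never reaches {Major}.
Major, SID → Office is preserved.
Office → GPA is preserved.

SID → Major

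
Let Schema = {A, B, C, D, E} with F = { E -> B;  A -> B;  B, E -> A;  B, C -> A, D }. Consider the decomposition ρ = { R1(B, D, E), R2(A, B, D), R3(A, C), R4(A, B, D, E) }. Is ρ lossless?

No

Chase test. Columns are A, B, C, D, E; row i has aⱼ where attribute j ∈ Ri, else bᵢⱼ.
Initial tableau (one row per fragment):
  row 1: b11 a2 b13 a4 a5
  row 2: a1 a2 b23 a4 b25
  row 3: a1 b32 a3 b34 b35
  row 4: a1 a2 b43 a4 a5
Rows 2 and 3 agree on A; apply A→B and equate their B entries.
Rows 1 and 4 agree on B, E; apply B, E→A and equate their A entries.
No row becomes fully distinguished — the join is lossy.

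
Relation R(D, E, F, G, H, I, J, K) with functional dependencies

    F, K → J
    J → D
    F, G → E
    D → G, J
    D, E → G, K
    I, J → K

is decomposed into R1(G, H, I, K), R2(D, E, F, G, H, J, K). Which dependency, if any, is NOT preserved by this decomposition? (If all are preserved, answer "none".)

Check I, J → K: no single fragment contains all of {I, J, K}, and the restricted closure of {I, J} across the fragments never reaches {K}.
F, K → J is preserved.
J → D is preserved.
F, G → E is preserved.
D → G, J is preserved.
D, E → G, K is preserved.

I, J → K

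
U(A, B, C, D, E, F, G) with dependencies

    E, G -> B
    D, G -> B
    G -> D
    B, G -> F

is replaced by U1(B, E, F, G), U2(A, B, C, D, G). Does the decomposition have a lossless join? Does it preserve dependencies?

Lossless test: (B, G)⁺ = {B, D, F, G}, which is a superkey of neither fragment — lossy.
Dependency preservation: every FD's attributes lie within a single fragment, so each can be enforced locally — preserved.

lossy but dependency-preserving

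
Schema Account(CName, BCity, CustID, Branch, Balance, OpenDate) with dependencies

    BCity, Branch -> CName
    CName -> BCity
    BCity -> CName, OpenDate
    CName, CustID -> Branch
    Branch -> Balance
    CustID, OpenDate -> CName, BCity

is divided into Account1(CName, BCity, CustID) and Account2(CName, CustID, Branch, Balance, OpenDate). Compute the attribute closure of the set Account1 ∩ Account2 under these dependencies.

Account1 ∩ Account2 = {CName, CustID}.
CName → BCity applies, adding BCity
BCity → CName, OpenDate applies, adding OpenDate
CName, CustID → Branch applies, adding Branch
Branch → Balance applies, adding Balance
Closure: {CName, BCity, CustID, Branch, Balance, OpenDate}.

CName, BCity, CustID, Branch, Balance, OpenDate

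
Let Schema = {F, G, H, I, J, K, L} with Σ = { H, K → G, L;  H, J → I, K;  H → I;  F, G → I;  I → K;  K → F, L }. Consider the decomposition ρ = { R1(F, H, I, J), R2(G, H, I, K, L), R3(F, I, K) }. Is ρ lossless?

Chase test. Columns are F, G, H, I, J, K, L; row i has aⱼ where attribute j ∈ Ri, else bᵢⱼ.
Initial tableau (one row per fragment):
  row 1: a1 b12 a3 a4 a5 b16 b17
  row 2: b21 a2 a3 a4 b25 a6 a7
  row 3: a1 b32 b33 a4 b35 a6 b37
Rows 1 and 2 agree on I; apply I→K and equate their K entries.
Rows 1 and 2 agree on K; apply K→F, L and equate their F, L entries.
Rows 1 and 3 agree on K; apply K→F, L and equate their F, L entries.
Rows 1 and 2 agree on H, K; apply H, K→G, L and equate their G, L entries.
Row 1 is now all distinguished symbols — the join is lossless.

Yes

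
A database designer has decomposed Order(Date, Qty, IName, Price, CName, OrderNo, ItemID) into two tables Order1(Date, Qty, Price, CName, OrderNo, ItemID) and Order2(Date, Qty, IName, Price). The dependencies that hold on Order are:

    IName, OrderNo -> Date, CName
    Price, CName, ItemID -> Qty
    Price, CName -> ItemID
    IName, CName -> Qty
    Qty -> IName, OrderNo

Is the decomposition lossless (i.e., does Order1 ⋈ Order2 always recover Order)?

Yes

Common attributes: Order1 ∩ Order2 = {Date, Qty, Price}.
Closure of {Date, Qty, Price}: Qty → IName, OrderNo applies, adding IName, OrderNo; IName, OrderNo → Date, CName applies, adding CName; Price, CName → ItemID applies, adding ItemID. So (Date, Qty, Price)⁺ = {Date, Qty, IName, Price, CName, OrderNo, ItemID}.
This closure contains every attribute of Order1, so Order1 ∩ Order2 → Order1. The join is lossless.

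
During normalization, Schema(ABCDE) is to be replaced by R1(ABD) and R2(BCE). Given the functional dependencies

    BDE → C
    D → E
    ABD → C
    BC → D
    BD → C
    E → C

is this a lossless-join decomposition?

No

Common attributes: R1 ∩ R2 = {B}.
No dependency enlarges {B}, so (B)⁺ = {B}.
The closure contains neither all of R1 = {ABD} nor all of R2 = {BCE}, so the common attributes are not a superkey of either fragment. The join is lossy.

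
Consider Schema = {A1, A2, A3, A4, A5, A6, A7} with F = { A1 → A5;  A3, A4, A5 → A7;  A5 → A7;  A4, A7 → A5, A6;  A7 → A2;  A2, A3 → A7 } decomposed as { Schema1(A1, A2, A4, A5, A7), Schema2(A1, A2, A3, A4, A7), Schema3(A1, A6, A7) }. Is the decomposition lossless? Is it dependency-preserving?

lossy and not dependency-preserving

Lossless test (chase): Rows 1 and 2 agree on A1; apply A1→A5 and equate their A5 entries. Rows 1 and 3 agree on A1; apply A1→A5 and equate their A5 entries. Rows 1 and 2 agree on A4, A7; apply A4, A7→A5, A6 and equate their A5, A6 entries. Rows 1 and 3 agree on A7; apply A7→A2 and equate their A2 entries. No row becomes fully distinguished — the join is lossy.
Dependency preservation: the restricted closure of {A4, A7} across the fragments never reaches {A5, A6}, so A4, A7 → A5, A6 cannot be enforced without a join — not preserved.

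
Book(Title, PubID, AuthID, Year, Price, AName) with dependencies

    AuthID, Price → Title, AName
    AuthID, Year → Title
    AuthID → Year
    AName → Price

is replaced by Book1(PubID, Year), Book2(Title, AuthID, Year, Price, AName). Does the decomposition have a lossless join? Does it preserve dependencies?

lossy but dependency-preserving

Lossless test: (Year)⁺ = {Year}, which is a superkey of neither fragment — lossy.
Dependency preservation: every FD's attributes lie within a single fragment, so each can be enforced locally — preserved.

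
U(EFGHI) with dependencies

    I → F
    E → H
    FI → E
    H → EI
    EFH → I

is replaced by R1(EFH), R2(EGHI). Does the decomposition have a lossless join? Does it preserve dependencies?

lossless and dependency-preserving

Lossless test: (EH)⁺ = {EFHI}, which contains all of one fragment — lossless.
Dependency preservation: I → F; FI → E; EFH → I are not contained in any single fragment, but the restricted closure of each left-hand side across the fragments still reaches the right-hand side; the remaining FDs each lie inside some fragment. All dependencies are preserved.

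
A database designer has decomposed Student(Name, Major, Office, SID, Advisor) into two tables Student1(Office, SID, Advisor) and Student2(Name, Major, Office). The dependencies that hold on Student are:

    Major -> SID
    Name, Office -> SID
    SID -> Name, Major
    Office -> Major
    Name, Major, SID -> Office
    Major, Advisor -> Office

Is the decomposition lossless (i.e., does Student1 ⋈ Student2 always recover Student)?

Yes

Common attributes: Student1 ∩ Student2 = {Office}.
Closure of {Office}: Office → Major applies, adding Major; Major → SID applies, adding SID; SID → Name, Major applies, adding Name. So (Office)⁺ = {Name, Major, Office, SID}.
This closure contains every attribute of Student2, so Student1 ∩ Student2 → Student2. The join is lossless.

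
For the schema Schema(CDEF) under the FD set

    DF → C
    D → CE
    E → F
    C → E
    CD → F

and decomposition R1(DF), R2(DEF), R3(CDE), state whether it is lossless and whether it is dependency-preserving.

lossless and dependency-preserving

Lossless test (chase): Rows 1 and 2 agree on DF; apply DF→C and equate their C entries. Rows 1 and 2 agree on D; apply D→CE and equate their CE entries. Rows 1 and 3 agree on D; apply D→CE and equate their CE entries. Rows 1 and 3 agree on E; apply E→F and equate their F entries. Row 1 is now all distinguished symbols — the join is lossless.
Dependency preservation: DF → C; CD → F are not contained in any single fragment, but the restricted closure of each left-hand side across the fragments still reaches the right-hand side; the remaining FDs each lie inside some fragment. All dependencies are preserved.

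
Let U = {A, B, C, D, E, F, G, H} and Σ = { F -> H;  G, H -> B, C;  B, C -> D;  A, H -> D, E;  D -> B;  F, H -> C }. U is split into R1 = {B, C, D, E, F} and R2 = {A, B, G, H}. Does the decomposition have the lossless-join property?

No

Common attributes: R1 ∩ R2 = {B}.
No dependency enlarges {B}, so (B)⁺ = {B}.
The closure contains neither all of R1 = {B, C, D, E, F} nor all of R2 = {A, B, G, H}, so the common attributes are not a superkey of either fragment. The join is lossy.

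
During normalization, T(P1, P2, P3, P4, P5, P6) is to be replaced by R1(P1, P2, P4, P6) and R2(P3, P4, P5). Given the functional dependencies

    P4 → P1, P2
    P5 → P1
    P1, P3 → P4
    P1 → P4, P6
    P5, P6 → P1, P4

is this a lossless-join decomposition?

Common attributes: R1 ∩ R2 = {P4}.
Closure of {P4}: P4 → P1, P2 applies, adding P1, P2; P1 → P4, P6 applies, adding P6. So (P4)⁺ = {P1, P2, P4, P6}.
This closure contains every attribute of R1, so R1 ∩ R2 → R1. The join is lossless.

Yes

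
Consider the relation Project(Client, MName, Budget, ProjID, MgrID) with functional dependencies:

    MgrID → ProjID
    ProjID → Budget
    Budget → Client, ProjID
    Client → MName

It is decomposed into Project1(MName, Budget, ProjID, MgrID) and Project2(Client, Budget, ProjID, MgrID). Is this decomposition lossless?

Common attributes: Project1 ∩ Project2 = {Budget, ProjID, MgrID}.
Closure of {Budget, ProjID, MgrID}: Budget → Client, ProjID applies, adding Client; Client → MName applies, adding MName. So (Budget, ProjID, MgrID)⁺ = {Client, MName, Budget, ProjID, MgrID}.
This closure contains every attribute of Project1, so Project1 ∩ Project2 → Project1. The join is lossless.

Yes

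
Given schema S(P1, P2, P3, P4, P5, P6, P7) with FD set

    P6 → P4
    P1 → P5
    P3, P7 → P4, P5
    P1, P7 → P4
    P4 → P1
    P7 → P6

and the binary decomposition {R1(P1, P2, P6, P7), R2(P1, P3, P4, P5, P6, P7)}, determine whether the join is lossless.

No

Common attributes: R1 ∩ R2 = {P1, P6, P7}.
Closure of {P1, P6, P7}: P6 → P4 applies, adding P4; P1 → P5 applies, adding P5. So (P1, P6, P7)⁺ = {P1, P4, P5, P6, P7}.
The closure contains neither all of R1 = {P1, P2, P6, P7} nor all of R2 = {P1, P3, P4, P5, P6, P7}, so the common attributes are not a superkey of either fragment. The join is lossy.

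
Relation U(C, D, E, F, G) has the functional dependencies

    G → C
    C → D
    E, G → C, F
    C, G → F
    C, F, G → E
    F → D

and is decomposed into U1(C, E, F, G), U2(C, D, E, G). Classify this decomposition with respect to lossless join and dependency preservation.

Lossless test: (C, E, G)⁺ = {C, D, E, F, G}, which contains all of one fragment — lossless.
Dependency preservation: the restricted closure of {F} across the fragments never reaches {D}, so F → D cannot be enforced without a join — not preserved.

lossless but not dependency-preserving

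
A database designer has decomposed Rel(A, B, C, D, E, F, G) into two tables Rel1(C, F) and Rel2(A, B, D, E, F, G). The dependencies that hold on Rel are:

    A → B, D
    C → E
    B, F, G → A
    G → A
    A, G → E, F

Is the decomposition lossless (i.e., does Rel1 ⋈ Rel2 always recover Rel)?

No

Common attributes: Rel1 ∩ Rel2 = {F}.
No dependency enlarges {F}, so (F)⁺ = {F}.
The closure contains neither all of Rel1 = {C, F} nor all of Rel2 = {A, B, D, E, F, G}, so the common attributes are not a superkey of either fragment. The join is lossy.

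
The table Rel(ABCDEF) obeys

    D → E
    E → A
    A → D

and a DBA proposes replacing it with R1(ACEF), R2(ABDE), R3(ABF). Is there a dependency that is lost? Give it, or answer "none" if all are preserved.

D → E lies within R2.
E → A lies within R1.
A → D lies within R2.
Every dependency is enforceable on the fragments, so the decomposition is dependency-preserving.

none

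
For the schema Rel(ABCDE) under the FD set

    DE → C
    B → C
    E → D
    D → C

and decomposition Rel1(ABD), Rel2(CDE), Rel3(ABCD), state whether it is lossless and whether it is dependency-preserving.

lossy but dependency-preserving

Lossless test (chase): Rows 1 and 3 agree on B; apply B→C and equate their C entries. No row becomes fully distinguished — the join is lossy.
Dependency preservation: every FD's attributes lie within a single fragment, so each can be enforced locally — preserved.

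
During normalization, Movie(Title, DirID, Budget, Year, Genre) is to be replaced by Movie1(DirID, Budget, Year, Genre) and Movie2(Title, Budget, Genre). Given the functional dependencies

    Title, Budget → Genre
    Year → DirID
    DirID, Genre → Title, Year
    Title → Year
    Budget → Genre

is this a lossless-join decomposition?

No

Common attributes: Movie1 ∩ Movie2 = {Budget, Genre}.
No dependency enlarges {Budget, Genre}, so (Budget, Genre)⁺ = {Budget, Genre}.
The closure contains neither all of Movie1 = {DirID, Budget, Year, Genre} nor all of Movie2 = {Title, Budget, Genre}, so the common attributes are not a superkey of either fragment. The join is lossy.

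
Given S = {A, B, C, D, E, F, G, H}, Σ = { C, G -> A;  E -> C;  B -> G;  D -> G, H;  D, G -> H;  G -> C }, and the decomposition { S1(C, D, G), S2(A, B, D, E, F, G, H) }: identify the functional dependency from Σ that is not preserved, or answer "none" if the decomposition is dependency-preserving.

E -> C

Check E → C: no single fragment contains all of {C, E}, and the restricted closure of {E} across the fragments never reaches {C}.
C, G → A is preserved.
B → G is preserved.
D → G, H is preserved.
D, G → H is preserved.
G → C is preserved.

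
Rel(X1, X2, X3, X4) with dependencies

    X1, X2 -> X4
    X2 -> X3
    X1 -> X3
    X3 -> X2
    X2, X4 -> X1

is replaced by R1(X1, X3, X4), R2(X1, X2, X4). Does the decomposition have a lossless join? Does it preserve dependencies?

lossless but not dependency-preserving

Lossless test: (X1, X4)⁺ = {X1, X2, X3, X4}, which contains all of one fragment — lossless.
Dependency preservation: the restricted closure of {X2} across the fragments never reaches {X3}, so X2 → X3 cannot be enforced without a join — not preserved.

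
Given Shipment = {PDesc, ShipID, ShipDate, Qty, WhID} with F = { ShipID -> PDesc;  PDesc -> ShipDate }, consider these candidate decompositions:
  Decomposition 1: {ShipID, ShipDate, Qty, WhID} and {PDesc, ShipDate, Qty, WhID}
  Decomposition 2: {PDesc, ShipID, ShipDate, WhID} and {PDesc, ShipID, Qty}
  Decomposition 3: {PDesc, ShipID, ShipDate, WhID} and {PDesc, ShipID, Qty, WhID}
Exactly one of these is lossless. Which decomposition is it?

Decomposition 3

Decomposition 1: common = {ShipDate, Qty, WhID}, closure = {ShipDate, Qty, WhID} → lossy.
Decomposition 2: common = {PDesc, ShipID}, closure = {PDesc, ShipID, ShipDate} → lossy.
Decomposition 3: common = {PDesc, ShipID, WhID}, closure = {PDesc, ShipID, ShipDate, WhID} → lossless.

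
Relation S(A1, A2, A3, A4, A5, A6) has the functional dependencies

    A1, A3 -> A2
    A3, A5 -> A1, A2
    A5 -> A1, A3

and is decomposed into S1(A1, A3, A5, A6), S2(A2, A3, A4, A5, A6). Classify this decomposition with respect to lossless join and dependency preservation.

lossless but not dependency-preserving

Lossless test: (A3, A5, A6)⁺ = {A1, A2, A3, A5, A6}, which contains all of one fragment — lossless.
Dependency preservation: the restricted closure of {A1, A3} across the fragments never reaches {A2}, so A1, A3 → A2 cannot be enforced without a join — not preserved.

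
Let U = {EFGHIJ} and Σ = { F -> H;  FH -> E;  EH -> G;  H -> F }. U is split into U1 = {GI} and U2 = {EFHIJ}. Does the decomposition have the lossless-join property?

No

Common attributes: U1 ∩ U2 = {I}.
No dependency enlarges {I}, so (I)⁺ = {I}.
The closure contains neither all of U1 = {GI} nor all of U2 = {EFHIJ}, so the common attributes are not a superkey of either fragment. The join is lossy.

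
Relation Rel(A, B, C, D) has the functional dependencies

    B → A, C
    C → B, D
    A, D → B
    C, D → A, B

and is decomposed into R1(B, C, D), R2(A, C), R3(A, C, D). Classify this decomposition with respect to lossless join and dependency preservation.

lossless and dependency-preserving

Lossless test (chase): Rows 1 and 2 agree on C; apply C→B, D and equate their B, D entries. Rows 1 and 3 agree on C; apply C→B, D and equate their B, D entries. Rows 1 and 2 agree on C, D; apply C, D→A, B and equate their A, B entries. Row 1 is now all distinguished symbols — the join is lossless.
Dependency preservation: B → A, C; A, D → B; C, D → A, B are not contained in any single fragment, but the restricted closure of each left-hand side across the fragments still reaches the right-hand side; the remaining FDs each lie inside some fragment. All dependencies are preserved.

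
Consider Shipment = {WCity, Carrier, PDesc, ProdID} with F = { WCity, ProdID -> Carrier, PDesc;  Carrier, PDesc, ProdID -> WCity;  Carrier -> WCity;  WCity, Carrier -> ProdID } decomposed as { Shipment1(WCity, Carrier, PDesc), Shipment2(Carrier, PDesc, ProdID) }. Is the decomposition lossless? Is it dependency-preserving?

Lossless test: (Carrier, PDesc)⁺ = {WCity, Carrier, PDesc, ProdID}, which contains all of one fragment — lossless.
Dependency preservation: the restricted closure of {WCity, ProdID} across the fragments never reaches {Carrier, PDesc}, so WCity, ProdID → Carrier, PDesc cannot be enforced without a join — not preserved.

lossless but not dependency-preserving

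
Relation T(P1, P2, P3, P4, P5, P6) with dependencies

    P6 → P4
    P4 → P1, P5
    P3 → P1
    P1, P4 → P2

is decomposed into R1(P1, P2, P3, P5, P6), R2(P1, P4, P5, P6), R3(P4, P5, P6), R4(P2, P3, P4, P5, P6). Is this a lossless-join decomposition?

Yes

Chase test. Columns are P1, P2, P3, P4, P5, P6; row i has aⱼ where attribute j ∈ Ri, else bᵢⱼ.
Initial tableau (one row per fragment):
  row 1: a1 a2 a3 b14 a5 a6
  row 2: a1 b22 b23 a4 a5 a6
  row 3: b31 b32 b33 a4 a5 a6
  row 4: b41 a2 a3 a4 a5 a6
Rows 1 and 2 agree on P6; apply P6→P4 and equate their P4 entries.
Rows 1 and 3 agree on P4; apply P4→P1, P5 and equate their P1, P5 entries.
Rows 1 and 4 agree on P4; apply P4→P1, P5 and equate their P1, P5 entries.
Rows 1 and 2 agree on P1, P4; apply P1, P4→P2 and equate their P2 entries.
Rows 1 and 3 agree on P1, P4; apply P1, P4→P2 and equate their P2 entries.
Row 1 is now all distinguished symbols — the join is lossless.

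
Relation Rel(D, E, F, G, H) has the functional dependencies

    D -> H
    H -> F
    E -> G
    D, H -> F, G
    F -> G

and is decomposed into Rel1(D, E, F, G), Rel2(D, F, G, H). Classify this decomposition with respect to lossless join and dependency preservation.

lossless and dependency-preserving

Lossless test: (D, F, G)⁺ = {D, F, G, H}, which contains all of one fragment — lossless.
Dependency preservation: every FD's attributes lie within a single fragment, so each can be enforced locally — preserved.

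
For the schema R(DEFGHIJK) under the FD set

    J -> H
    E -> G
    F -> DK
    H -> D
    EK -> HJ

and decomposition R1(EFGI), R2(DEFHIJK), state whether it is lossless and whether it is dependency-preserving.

Lossless test: (EFI)⁺ = {DEFGHIJK}, which contains all of one fragment — lossless.
Dependency preservation: every FD's attributes lie within a single fragment, so each can be enforced locally — preserved.

lossless and dependency-preserving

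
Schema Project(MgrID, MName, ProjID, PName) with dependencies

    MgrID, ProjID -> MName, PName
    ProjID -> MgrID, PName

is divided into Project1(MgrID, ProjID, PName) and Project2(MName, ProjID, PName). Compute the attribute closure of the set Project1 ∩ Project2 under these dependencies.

MgrID, MName, ProjID, PName

Project1 ∩ Project2 = {ProjID, PName}.
ProjID → MgrID, PName applies, adding MgrID
MgrID, ProjID → MName, PName applies, adding MName
Closure: {MgrID, MName, ProjID, PName}.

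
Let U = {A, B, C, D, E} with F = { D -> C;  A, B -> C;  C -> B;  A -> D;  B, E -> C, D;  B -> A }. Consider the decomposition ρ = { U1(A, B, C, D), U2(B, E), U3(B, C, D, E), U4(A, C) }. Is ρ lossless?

Yes

Chase test. Columns are A, B, C, D, E; row i has aⱼ where attribute j ∈ Ui, else bᵢⱼ.
Initial tableau (one row per fragment):
  row 1: a1 a2 a3 a4 b15
  row 2: b21 a2 b23 b24 a5
  row 3: b31 a2 a3 a4 a5
  row 4: a1 b42 a3 b44 b45
Rows 1 and 4 agree on C; apply C→B and equate their B entries.
Rows 1 and 4 agree on A; apply A→D and equate their D entries.
Rows 2 and 3 agree on B, E; apply B, E→C, D and equate their C, D entries.
Rows 1 and 2 agree on B; apply B→A and equate their A entries.
Rows 1 and 3 agree on B; apply B→A and equate their A entries.
Row 2 is now all distinguished symbols — the join is lossless.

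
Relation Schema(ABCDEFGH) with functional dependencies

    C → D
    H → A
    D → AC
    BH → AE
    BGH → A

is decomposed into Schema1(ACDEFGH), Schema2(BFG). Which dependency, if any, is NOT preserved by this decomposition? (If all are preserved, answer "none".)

Check BH → AE: no single fragment contains all of {ABEH}, and the restricted closure of {BH} across the fragments never reaches {AE}.
C → D is preserved.
H → A is preserved.
D → AC is preserved.
BGH → A is preserved.

BH → AE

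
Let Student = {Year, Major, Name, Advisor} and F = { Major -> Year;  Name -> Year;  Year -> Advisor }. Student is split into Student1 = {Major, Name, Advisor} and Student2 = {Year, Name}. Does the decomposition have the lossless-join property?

Yes

Common attributes: Student1 ∩ Student2 = {Name}.
Closure of {Name}: Name → Year applies, adding Year; Year → Advisor applies, adding Advisor. So (Name)⁺ = {Year, Name, Advisor}.
This closure contains every attribute of Student2, so Student1 ∩ Student2 → Student2. The join is lossless.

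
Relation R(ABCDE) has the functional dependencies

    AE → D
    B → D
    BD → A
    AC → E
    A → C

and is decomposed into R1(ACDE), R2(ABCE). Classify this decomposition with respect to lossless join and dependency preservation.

Lossless test: (ACE)⁺ = {ACDE}, which contains all of one fragment — lossless.
Dependency preservation: B → D; BD → A are not contained in any single fragment, but the restricted closure of each left-hand side across the fragments still reaches the right-hand side; the remaining FDs each lie inside some fragment. All dependencies are preserved.

lossless and dependency-preserving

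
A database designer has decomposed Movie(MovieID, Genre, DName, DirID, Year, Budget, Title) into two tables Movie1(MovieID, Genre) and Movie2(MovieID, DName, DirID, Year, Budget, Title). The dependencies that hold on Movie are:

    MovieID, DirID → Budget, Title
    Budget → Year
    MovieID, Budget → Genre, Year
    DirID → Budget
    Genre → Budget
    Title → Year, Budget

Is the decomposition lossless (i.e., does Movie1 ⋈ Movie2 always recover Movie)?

No

Common attributes: Movie1 ∩ Movie2 = {MovieID}.
No dependency enlarges {MovieID}, so (MovieID)⁺ = {MovieID}.
The closure contains neither all of Movie1 = {MovieID, Genre} nor all of Movie2 = {MovieID, DName, DirID, Year, Budget, Title}, so the common attributes are not a superkey of either fragment. The join is lossy.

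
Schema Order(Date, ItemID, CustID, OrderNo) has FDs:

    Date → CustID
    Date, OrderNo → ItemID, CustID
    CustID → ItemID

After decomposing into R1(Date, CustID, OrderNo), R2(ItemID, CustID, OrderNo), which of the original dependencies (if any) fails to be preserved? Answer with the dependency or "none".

none

Date → CustID lies within R1.
Date, OrderNo → ItemID, CustID: restricted closure across fragments reaches ItemID, CustID.
CustID → ItemID lies within R2.
Every dependency is enforceable on the fragments, so the decomposition is dependency-preserving.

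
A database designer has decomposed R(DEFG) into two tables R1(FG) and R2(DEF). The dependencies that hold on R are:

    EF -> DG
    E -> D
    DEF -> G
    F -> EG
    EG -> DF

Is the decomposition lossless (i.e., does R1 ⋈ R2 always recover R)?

Common attributes: R1 ∩ R2 = {F}.
Closure of {F}: F → EG applies, adding EG; EG → DF applies, adding D. So (F)⁺ = {DEFG}.
This closure contains every attribute of R1, so R1 ∩ R2 → R1. The join is lossless.

Yes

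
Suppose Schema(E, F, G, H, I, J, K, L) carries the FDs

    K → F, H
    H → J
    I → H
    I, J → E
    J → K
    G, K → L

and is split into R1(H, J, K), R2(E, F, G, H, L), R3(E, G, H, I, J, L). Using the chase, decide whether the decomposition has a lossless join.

Chase test. Columns are E, F, G, H, I, J, K, L; row i has aⱼ where attribute j ∈ Ri, else bᵢⱼ.
Initial tableau (one row per fragment):
  row 1: b11 b12 b13 a4 b15 a6 a7 b18
  row 2: a1 a2 a3 a4 b25 b26 b27 a8
  row 3: a1 b32 a3 a4 a5 a6 b37 a8
Rows 1 and 2 agree on H; apply H→J and equate their J entries.
Rows 1 and 2 agree on J; apply J→K and equate their K entries.
Rows 1 and 3 agree on J; apply J→K and equate their K entries.
Rows 1 and 2 agree on K; apply K→F, H and equate their F, H entries.
Rows 1 and 3 agree on K; apply K→F, H and equate their F, H entries.
Row 3 is now all distinguished symbols — the join is lossless.

Yes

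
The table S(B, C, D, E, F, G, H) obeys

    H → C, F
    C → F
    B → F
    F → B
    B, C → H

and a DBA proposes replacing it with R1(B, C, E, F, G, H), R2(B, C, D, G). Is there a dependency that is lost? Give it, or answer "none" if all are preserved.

none

H → C, F lies within R1.
C → F lies within R1.
B → F lies within R1.
F → B lies within R1.
B, C → H lies within R1.
Every dependency is enforceable on the fragments, so the decomposition is dependency-preserving.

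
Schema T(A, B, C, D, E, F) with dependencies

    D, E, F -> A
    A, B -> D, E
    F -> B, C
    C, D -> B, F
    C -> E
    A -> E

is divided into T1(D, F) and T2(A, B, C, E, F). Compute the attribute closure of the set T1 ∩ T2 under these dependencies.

B, C, E, F

T1 ∩ T2 = {F}.
F → B, C applies, adding B, C
C → E applies, adding E
Closure: {B, C, E, F}.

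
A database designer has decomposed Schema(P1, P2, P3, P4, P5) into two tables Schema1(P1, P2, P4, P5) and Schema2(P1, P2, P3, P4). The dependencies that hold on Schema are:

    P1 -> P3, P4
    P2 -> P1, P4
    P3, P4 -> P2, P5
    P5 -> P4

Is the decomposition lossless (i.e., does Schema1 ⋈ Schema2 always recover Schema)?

Yes

Common attributes: Schema1 ∩ Schema2 = {P1, P2, P4}.
Closure of {P1, P2, P4}: P1 → P3, P4 applies, adding P3; P3, P4 → P2, P5 applies, adding P5. So (P1, P2, P4)⁺ = {P1, P2, P3, P4, P5}.
This closure contains every attribute of Schema1, so Schema1 ∩ Schema2 → Schema1. The join is lossless.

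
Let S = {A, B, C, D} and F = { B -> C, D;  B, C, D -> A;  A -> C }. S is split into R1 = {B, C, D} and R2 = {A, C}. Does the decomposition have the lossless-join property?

Common attributes: R1 ∩ R2 = {C}.
No dependency enlarges {C}, so (C)⁺ = {C}.
The closure contains neither all of R1 = {B, C, D} nor all of R2 = {A, C}, so the common attributes are not a superkey of either fragment. The join is lossy.

No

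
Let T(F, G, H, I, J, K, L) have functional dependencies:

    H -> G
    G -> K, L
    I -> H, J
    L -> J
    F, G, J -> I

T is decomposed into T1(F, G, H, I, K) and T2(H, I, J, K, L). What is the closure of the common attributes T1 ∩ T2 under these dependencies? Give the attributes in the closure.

G, H, I, J, K, L

T1 ∩ T2 = {H, I, K}.
H → G applies, adding G
G → K, L applies, adding L
I → H, J applies, adding J
Closure: {G, H, I, J, K, L}.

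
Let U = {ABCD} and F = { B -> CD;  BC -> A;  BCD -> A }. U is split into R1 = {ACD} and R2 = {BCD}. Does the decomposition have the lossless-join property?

Common attributes: R1 ∩ R2 = {CD}.
No dependency enlarges {CD}, so (CD)⁺ = {CD}.
The closure contains neither all of R1 = {ACD} nor all of R2 = {BCD}, so the common attributes are not a superkey of either fragment. The join is lossy.

No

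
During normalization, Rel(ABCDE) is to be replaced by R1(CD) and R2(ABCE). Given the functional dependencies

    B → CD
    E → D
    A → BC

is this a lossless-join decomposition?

No

Common attributes: R1 ∩ R2 = {C}.
No dependency enlarges {C}, so (C)⁺ = {C}.
The closure contains neither all of R1 = {CD} nor all of R2 = {ABCE}, so the common attributes are not a superkey of either fragment. The join is lossy.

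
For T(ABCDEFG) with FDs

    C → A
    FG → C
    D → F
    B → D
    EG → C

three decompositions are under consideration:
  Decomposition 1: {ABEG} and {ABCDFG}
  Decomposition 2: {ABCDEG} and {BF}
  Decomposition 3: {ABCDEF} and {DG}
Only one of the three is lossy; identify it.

Decomposition 1: common = {ABG}, closure = {ABCDFG} → lossless.
Decomposition 2: common = {B}, closure = {BDF} → lossless.
Decomposition 3: common = {D}, closure = {DF} → lossy.

Decomposition 3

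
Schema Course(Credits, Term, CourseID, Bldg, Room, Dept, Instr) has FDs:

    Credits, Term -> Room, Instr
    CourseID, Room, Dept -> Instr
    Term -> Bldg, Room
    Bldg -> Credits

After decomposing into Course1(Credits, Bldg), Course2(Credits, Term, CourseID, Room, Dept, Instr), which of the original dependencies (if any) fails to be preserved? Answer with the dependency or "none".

Check Term → Bldg, Room: no single fragment contains all of {Term, Bldg, Room}, and the restricted closure of {Term} across the fragments never reaches {Bldg, Room}.
Credits, Term → Room, Instr is preserved.
CourseID, Room, Dept → Instr is preserved.
Bldg → Credits is preserved.

Term -> Bldg, Room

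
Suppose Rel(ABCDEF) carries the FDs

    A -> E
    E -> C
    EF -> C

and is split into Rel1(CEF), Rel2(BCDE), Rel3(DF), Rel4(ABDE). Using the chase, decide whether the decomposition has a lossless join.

No

Chase test. Columns are ABCDEF; row i has aⱼ where attribute j ∈ Reli, else bᵢⱼ.
Initial tableau (one row per fragment):
  row 1: b11 b12 a3 b14 a5 a6
  row 2: b21 a2 a3 a4 a5 b26
  row 3: b31 b32 b33 a4 b35 a6
  row 4: a1 a2 b43 a4 a5 b46
Rows 1 and 4 agree on E; apply E→C and equate their C entries.
No row becomes fully distinguished — the join is lossy.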